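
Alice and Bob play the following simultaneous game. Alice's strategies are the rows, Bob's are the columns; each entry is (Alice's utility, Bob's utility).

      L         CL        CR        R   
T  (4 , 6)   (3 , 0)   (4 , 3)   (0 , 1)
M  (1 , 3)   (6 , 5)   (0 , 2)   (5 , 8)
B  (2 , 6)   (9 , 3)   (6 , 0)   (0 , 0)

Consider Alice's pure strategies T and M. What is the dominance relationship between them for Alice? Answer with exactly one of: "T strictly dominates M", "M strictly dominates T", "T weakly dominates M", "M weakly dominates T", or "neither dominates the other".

T's payoffs vs M's, by Bob's action — L: 4>1, CL: 3<6, CR: 4>0, R: 0<5.
T does better at L, CR but worse at CL, R; neither strategy dominates the other.

neither dominates the other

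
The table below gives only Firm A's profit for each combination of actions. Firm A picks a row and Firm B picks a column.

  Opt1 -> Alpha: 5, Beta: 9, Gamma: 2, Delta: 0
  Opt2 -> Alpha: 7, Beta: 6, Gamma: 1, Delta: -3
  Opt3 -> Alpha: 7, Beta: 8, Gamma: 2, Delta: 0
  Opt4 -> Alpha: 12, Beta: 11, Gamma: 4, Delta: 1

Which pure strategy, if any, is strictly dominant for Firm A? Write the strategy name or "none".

Opt4 vs Opt1: Alpha: 12>5, Beta: 11>9, Gamma: 4>2, Delta: 1>0.
Opt4 vs Opt2: Alpha: 12>7, Beta: 11>6, Gamma: 4>1, Delta: 1>-3.
Opt4 vs Opt3: Alpha: 12>7, Beta: 11>8, Gamma: 4>2, Delta: 1>0.
Opt4 strictly beats every other strategy against every opponent action, so it is strictly dominant.

Opt4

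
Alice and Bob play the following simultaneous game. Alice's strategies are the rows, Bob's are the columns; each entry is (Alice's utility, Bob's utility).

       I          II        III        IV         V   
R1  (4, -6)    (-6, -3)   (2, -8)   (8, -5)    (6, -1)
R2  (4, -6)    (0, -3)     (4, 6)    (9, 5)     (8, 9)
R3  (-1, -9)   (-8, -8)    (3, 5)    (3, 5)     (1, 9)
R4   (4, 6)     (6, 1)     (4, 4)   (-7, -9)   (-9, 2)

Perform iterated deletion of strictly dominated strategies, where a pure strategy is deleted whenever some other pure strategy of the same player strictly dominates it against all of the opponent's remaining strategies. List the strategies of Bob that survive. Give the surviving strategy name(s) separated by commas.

I, III, V

For Alice, R2 strictly dominates R3 on the remaining columns (I: 4>-1, II: 0>-8, III: 4>3, IV: 9>3, V: 8>1); eliminate R3.
Bob's strategy II is strictly dominated by V (R1: -1>-3, R2: 9>-3, R4: 2>1) and is removed.
For Bob, V strictly dominates IV on the remaining rows (R1: -1>-5, R2: 9>5, R4: 2>-9); eliminate IV.
Among the remaining strategies, none is strictly dominated by another pure strategy of the same player, so the elimination stops.
Surviving strategies — Alice: {R1, R2, R4}; Bob: {I, III, V}.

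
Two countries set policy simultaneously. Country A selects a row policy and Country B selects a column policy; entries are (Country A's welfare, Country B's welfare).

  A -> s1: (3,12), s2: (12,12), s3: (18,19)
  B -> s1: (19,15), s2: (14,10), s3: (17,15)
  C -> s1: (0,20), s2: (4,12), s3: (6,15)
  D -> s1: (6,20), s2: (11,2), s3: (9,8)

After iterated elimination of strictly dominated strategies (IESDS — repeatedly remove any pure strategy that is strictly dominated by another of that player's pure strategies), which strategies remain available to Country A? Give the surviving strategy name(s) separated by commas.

A, B

Row C is eliminated: A beats it against every remaining column (s1: 3>0, s2: 12>4, s3: 18>6).
Row D is eliminated: B beats it against every remaining column (s1: 19>6, s2: 14>11, s3: 17>9).
Column s2 is eliminated: s3 beats it against every remaining row (A: 19>12, B: 15>10).
Among the remaining strategies, none is strictly dominated by another pure strategy of the same player, so the elimination stops.
Surviving strategies — Country A: {A, B}; Country B: {s1, s3}.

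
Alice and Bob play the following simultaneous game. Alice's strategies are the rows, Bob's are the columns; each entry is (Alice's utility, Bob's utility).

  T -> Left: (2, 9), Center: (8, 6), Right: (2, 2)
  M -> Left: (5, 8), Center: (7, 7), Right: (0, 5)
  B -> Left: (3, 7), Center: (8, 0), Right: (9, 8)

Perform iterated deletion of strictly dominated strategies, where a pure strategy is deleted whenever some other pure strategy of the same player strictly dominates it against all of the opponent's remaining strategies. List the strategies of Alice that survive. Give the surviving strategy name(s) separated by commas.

Bob's strategy Center is strictly dominated by Left (T: 9>6, M: 8>7, B: 7>0) and is removed.
For Alice, B strictly dominates T on the remaining columns (Left: 3>2, Right: 9>2); eliminate T.
Among the remaining strategies, none is strictly dominated by another pure strategy of the same player, so the elimination stops.
Surviving strategies — Alice: {M, B}; Bob: {Left, Right}.

M, B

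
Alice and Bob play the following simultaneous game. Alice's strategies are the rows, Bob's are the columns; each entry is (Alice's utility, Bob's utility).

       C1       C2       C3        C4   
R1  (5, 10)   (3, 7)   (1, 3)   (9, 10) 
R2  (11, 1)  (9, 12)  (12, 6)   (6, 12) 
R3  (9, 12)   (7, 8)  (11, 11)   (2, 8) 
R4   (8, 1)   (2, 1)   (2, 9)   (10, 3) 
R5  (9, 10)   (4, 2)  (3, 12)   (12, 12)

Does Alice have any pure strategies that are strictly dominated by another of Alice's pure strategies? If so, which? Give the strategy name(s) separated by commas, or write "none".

R1 is strictly dominated by R5 (C1: 9>5, C2: 4>3, C3: 3>1, C4: 12>9).
R2 is not dominated — it holds its own against R1 at C1 (11>5); R3 at C1 (11>9); R4 at C1 (11>8); R5 at C1 (11>9).
R2 strictly dominates R3 — C1: 11>9, C2: 9>7, C3: 12>11, C4: 6>2.
R4 is strictly dominated by R5 (C1: 9>8, C2: 4>2, C3: 3>2, C4: 12>10).
R5 is not dominated — it holds its own against R1 at C1 (9>5); R2 at C4 (12>6); R3 at C1 (9=9); R4 at C1 (9>8).

R1, R3, R4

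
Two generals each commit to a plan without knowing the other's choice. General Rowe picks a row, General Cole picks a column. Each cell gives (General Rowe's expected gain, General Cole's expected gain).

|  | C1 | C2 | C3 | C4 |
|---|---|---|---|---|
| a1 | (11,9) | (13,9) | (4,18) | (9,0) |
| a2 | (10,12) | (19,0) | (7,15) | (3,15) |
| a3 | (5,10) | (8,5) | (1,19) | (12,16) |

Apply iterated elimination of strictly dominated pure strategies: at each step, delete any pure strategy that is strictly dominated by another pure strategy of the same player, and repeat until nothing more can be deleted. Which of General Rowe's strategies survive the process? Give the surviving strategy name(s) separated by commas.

For General Cole, C3 strictly dominates C1 on the remaining rows (a1: 18>9, a2: 15>12, a3: 19>10); eliminate C1.
For General Cole, C3 strictly dominates C2 on the remaining rows (a1: 18>9, a2: 15>0, a3: 19>5); eliminate C2.
Among the remaining strategies, none is strictly dominated by another pure strategy of the same player, so the elimination stops.
Surviving strategies — General Rowe: {a1, a2, a3}; General Cole: {C3, C4}.

a1, a2, a3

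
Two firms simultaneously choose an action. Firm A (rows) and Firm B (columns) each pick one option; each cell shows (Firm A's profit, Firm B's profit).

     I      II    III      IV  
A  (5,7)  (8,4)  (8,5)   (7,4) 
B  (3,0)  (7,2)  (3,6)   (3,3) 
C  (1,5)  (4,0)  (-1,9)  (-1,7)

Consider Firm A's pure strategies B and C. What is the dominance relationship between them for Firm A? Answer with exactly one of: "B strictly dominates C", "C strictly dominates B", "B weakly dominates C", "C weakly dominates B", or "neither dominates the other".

B's payoffs vs C's, by Firm B's action — I: 3>1, II: 7>4, III: 3>-1, IV: 3>-1.
B gives a strictly higher payoff against each opponent action, so B strictly dominates C.

B strictly dominates C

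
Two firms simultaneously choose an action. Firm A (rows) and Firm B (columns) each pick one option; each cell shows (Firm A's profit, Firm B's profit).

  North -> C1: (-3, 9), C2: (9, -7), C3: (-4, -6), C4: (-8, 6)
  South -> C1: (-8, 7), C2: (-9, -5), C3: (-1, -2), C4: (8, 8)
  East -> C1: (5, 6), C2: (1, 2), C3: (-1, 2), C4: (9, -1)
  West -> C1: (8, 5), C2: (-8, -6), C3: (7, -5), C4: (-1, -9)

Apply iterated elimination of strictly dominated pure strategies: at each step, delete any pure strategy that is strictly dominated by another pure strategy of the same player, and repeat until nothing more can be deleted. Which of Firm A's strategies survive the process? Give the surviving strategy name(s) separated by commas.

West

Column C2 is eliminated: C1 beats it against every remaining row (North: 9>-7, South: 7>-5, East: 6>2, West: 5>-6).
Firm A's strategy North is strictly dominated by East (C1: 5>-3, C3: -1>-4, C4: 9>-8) and is removed.
Column C3 is eliminated: C1 beats it against every remaining row (South: 7>-2, East: 6>2, West: 5>-5).
Firm A's strategy South is strictly dominated by East (C1: 5>-8, C4: 9>8) and is removed.
Firm B's strategy C4 is strictly dominated by C1 (East: 6>-1, West: 5>-9) and is removed.
Row East is eliminated: West beats it against every remaining column (C1: 8>5).
Among the remaining strategies, none is strictly dominated by another pure strategy of the same player, so the elimination stops.
Surviving strategies — Firm A: {West}; Firm B: {C1}.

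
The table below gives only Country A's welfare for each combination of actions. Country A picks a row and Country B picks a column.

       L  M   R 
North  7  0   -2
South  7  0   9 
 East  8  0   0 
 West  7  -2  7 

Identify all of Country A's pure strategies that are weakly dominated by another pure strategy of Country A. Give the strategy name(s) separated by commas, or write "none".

North, West

North: dominated, since South does at least as well everywhere (L: 7=7, M: 0=0, R: 9>-2).
South: no other strategy beats it everywhere (North at R (9>-2); East at R (9>0); West at M (0>-2)).
East is not dominated — it holds its own against North at L (8>7); South at L (8>7); West at L (8>7).
South weakly dominates West — L: 7=7, M: 0>-2, R: 9>7.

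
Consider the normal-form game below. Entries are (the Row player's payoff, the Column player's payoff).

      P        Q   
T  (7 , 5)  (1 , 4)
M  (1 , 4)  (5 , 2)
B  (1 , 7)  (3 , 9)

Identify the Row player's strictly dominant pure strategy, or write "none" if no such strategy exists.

none

T fails to dominate M at Q (1<5).
M fails to dominate T at P (1<7).
B fails to dominate T at P (1<7).
No single strategy dominates all the others.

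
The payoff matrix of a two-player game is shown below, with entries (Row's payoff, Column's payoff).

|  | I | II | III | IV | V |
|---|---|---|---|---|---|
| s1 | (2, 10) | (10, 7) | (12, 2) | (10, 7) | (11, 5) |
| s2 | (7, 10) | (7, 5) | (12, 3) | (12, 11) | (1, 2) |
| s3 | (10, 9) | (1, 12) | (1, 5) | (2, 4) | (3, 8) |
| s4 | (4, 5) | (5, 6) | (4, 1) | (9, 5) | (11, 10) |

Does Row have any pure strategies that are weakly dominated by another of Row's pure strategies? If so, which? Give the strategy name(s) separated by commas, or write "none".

s1: no other strategy beats it everywhere (s2 at II (10>7); s3 at II (10>1); s4 at II (10>5)).
Nothing dominates s2: s1 at I (7>2); s3 at II (7>1); s4 at I (7>4).
s3: no other strategy beats it everywhere (s1 at I (10>2); s2 at I (10>7); s4 at I (10>4)).
s4: no other strategy beats it everywhere (s1 at I (4>2); s2 at V (11>1); s3 at II (5>1)).

none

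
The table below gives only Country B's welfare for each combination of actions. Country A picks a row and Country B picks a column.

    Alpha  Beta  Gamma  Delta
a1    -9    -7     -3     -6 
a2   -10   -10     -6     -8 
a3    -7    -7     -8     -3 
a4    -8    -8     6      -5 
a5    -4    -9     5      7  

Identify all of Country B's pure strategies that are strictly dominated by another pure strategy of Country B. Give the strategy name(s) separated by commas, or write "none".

Alpha is strictly dominated by Delta (a1: -6>-9, a2: -8>-10, a3: -3>-7, a4: -5>-8, a5: 7>-4).
Beta: dominated, since Delta does at least as well everywhere (a1: -6>-7, a2: -8>-10, a3: -3>-7, a4: -5>-8, a5: 7>-9).
Gamma is not dominated — it holds its own against Alpha at a1 (-3>-9); Beta at a1 (-3>-7); Delta at a1 (-3>-6).
Nothing dominates Delta: Alpha at a1 (-6>-9); Beta at a1 (-6>-7); Gamma at a3 (-3>-8).

Alpha, Beta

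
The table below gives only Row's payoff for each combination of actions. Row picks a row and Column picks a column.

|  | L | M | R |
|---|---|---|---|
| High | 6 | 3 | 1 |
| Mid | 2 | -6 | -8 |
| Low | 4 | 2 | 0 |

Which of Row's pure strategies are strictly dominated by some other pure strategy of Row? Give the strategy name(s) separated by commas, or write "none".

Mid, Low

High: no other strategy beats it everywhere (Mid at L (6>2); Low at L (6>4)).
High strictly dominates Mid — L: 6>2, M: 3>-6, R: 1>-8.
Low: dominated, since High does at least as well everywhere (L: 6>4, M: 3>2, R: 1>0).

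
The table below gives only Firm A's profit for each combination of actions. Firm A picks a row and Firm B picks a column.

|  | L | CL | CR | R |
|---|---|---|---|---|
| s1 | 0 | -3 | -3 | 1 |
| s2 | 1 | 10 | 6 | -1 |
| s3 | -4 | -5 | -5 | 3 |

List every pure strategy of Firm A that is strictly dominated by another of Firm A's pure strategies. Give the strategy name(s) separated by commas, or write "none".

s1 is not dominated — it holds its own against s2 at R (1>-1); s3 at L (0>-4).
s2 is not dominated — it holds its own against s1 at L (1>0); s3 at L (1>-4).
s3 is not dominated — it holds its own against s1 at R (3>1); s2 at R (3>-1).

none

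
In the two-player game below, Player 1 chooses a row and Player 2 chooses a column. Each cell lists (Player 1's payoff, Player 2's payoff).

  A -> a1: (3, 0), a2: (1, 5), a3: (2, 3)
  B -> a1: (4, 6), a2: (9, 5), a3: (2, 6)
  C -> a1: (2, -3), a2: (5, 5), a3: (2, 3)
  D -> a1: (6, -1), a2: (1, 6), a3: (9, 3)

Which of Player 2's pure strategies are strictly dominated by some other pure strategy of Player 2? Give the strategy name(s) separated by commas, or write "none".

a1: no other strategy beats it everywhere (a2 at B (6>5); a3 at B (6=6)).
Nothing dominates a2: a1 at A (5>0); a3 at A (5>3).
Nothing dominates a3: a1 at A (3>0); a2 at B (6>5).

none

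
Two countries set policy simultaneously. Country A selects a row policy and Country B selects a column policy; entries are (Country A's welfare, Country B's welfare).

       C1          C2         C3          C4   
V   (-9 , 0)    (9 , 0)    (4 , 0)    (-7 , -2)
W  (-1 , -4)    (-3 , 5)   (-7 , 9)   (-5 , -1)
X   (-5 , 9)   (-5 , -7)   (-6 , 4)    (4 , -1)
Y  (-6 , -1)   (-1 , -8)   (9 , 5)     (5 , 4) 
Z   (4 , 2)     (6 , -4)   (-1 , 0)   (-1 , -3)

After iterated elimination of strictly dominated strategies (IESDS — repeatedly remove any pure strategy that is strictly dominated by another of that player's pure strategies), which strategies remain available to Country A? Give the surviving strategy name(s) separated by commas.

Row W is eliminated: Z beats it against every remaining column (C1: 4>-1, C2: 6>-3, C3: -1>-7, C4: -1>-5).
Country B's strategy C4 is strictly dominated by C3 (V: 0>-2, X: 4>-1, Y: 5>4, Z: 0>-3) and is removed.
Country A's strategy X is strictly dominated by Z (C1: 4>-5, C2: 6>-5, C3: -1>-6) and is removed.
Among the remaining strategies, none is strictly dominated by another pure strategy of the same player, so the elimination stops.
Surviving strategies — Country A: {V, Y, Z}; Country B: {C1, C2, C3}.

V, Y, Z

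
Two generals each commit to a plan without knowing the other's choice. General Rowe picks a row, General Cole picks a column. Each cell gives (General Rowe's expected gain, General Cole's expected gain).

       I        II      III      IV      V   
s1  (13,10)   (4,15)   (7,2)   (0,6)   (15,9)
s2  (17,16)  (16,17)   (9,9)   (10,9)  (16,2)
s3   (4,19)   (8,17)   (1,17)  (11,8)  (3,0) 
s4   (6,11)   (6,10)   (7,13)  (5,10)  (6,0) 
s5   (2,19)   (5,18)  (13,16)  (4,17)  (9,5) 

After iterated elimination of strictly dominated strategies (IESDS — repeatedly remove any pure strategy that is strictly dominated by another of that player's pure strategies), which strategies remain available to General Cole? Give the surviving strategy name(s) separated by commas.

II

For General Rowe, s2 strictly dominates s1 on the remaining columns (I: 17>13, II: 16>4, III: 9>7, IV: 10>0, V: 16>15); eliminate s1.
For General Rowe, s2 strictly dominates s4 on the remaining columns (I: 17>6, II: 16>6, III: 9>7, IV: 10>5, V: 16>6); eliminate s4.
Column III is eliminated: I beats it against every remaining row (s2: 16>9, s3: 19>17, s5: 19>16).
General Rowe's strategy s5 is strictly dominated by s2 (I: 17>2, II: 16>5, IV: 10>4, V: 16>9) and is removed.
General Cole's strategy IV is strictly dominated by I (s2: 16>9, s3: 19>8) and is removed.
Row s3 is eliminated: s2 beats it against every remaining column (I: 17>4, II: 16>8, V: 16>3).
For General Cole, II strictly dominates I on the remaining rows (s2: 17>16); eliminate I.
General Cole's strategy V is strictly dominated by II (s2: 17>2) and is removed.
Among the remaining strategies, none is strictly dominated by another pure strategy of the same player, so the elimination stops.
Surviving strategies — General Rowe: {s2}; General Cole: {II}.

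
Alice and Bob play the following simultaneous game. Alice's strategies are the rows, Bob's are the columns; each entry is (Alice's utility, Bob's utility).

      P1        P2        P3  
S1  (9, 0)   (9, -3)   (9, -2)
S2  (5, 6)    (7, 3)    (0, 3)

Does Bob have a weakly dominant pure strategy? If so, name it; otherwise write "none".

P1 vs P2: S1: 0>-3, S2: 6>3.
P1 vs P3: S1: 0>-2, S2: 6>3.
P1 is at least as good as every other strategy against every opponent action, so it is weakly dominant.

P1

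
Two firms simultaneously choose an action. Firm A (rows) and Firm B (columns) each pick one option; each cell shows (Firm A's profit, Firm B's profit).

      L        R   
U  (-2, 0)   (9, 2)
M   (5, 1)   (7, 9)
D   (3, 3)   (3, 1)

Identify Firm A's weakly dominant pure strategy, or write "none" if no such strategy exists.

U fails to dominate M at L (-2<5).
M fails to dominate U at R (7<9).
D fails to dominate U at R (3<9).
No single strategy dominates all the others.

none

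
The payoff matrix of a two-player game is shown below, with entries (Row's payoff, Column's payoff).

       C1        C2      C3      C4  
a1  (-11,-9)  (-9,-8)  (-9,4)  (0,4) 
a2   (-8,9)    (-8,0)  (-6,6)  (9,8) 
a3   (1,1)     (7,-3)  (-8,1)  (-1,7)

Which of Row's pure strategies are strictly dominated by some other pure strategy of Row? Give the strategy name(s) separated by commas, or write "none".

a1

a1: dominated, since a2 does at least as well everywhere (C1: -8>-11, C2: -8>-9, C3: -6>-9, C4: 9>0).
a2: no other strategy beats it everywhere (a1 at C1 (-8>-11); a3 at C3 (-6>-8)).
a3 is not dominated — it holds its own against a1 at C1 (1>-11); a2 at C1 (1>-8).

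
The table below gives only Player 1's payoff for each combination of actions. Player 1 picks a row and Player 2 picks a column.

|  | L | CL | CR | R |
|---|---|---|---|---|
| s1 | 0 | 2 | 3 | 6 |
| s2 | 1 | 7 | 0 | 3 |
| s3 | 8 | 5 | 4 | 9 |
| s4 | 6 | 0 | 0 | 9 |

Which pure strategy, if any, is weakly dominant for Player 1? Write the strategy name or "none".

s1 fails to dominate s2 at L (0<1).
s2 fails to dominate s1 at CR (0<3).
s3 fails to dominate s2 at CL (5<7).
s4 fails to dominate s1 at CL (0<2).
No single strategy dominates all the others.

none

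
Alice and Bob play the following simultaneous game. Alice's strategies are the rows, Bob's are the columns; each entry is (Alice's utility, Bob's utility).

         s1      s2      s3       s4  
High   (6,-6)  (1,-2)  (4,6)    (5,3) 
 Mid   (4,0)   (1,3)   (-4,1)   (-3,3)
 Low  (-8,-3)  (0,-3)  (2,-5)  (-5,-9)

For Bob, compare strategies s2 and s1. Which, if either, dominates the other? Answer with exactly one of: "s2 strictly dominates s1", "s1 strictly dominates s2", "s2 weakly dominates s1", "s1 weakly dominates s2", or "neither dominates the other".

s2 weakly dominates s1

s2's payoffs vs s1's, by Alice's action — High: -2>-6, Mid: 3>0, Low: -3=-3.
s2 is at least as good everywhere and strictly better somewhere (tied only at Low), so s2 weakly but not strictly dominates s1.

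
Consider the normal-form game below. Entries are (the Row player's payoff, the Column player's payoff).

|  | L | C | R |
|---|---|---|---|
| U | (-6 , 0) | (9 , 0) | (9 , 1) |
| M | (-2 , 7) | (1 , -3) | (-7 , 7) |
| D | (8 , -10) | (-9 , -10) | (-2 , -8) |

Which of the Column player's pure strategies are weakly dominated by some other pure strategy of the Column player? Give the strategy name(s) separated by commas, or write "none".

L, C

L is weakly dominated by R (U: 1>0, M: 7=7, D: -8>-10).
C is weakly dominated by L (U: 0=0, M: 7>-3, D: -10=-10).
Nothing dominates R: L at U (1>0); C at U (1>0).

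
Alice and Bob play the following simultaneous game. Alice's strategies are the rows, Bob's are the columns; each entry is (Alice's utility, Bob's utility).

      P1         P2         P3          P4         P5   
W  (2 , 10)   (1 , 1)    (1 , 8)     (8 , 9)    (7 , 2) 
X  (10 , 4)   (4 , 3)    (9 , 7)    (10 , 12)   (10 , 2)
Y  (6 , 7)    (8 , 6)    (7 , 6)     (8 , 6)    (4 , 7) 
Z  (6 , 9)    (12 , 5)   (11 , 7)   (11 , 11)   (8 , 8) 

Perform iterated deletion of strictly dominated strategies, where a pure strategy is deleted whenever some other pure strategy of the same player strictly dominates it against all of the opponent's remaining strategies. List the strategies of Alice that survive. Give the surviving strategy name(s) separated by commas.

Alice's strategy W is strictly dominated by X (P1: 10>2, P2: 4>1, P3: 9>1, P4: 10>8, P5: 10>7) and is removed.
For Bob, P1 strictly dominates P2 on the remaining rows (X: 4>3, Y: 7>6, Z: 9>5); eliminate P2.
For Alice, X strictly dominates Y on the remaining columns (P1: 10>6, P3: 9>7, P4: 10>8, P5: 10>4); eliminate Y.
Column P1 is eliminated: P4 beats it against every remaining row (X: 12>4, Z: 11>9).
For Bob, P4 strictly dominates P3 on the remaining rows (X: 12>7, Z: 11>7); eliminate P3.
Column P5 is eliminated: P4 beats it against every remaining row (X: 12>2, Z: 11>8).
For Alice, Z strictly dominates X on the remaining columns (P4: 11>10); eliminate X.
Among the remaining strategies, none is strictly dominated by another pure strategy of the same player, so the elimination stops.
Surviving strategies — Alice: {Z}; Bob: {P4}.

Z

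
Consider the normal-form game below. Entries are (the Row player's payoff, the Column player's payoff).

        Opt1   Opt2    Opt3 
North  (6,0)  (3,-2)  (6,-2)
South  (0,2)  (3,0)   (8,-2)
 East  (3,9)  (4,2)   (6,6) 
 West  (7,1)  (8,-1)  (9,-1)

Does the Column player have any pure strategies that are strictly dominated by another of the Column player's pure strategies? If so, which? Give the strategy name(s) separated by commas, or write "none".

Opt1: no other strategy beats it everywhere (Opt2 at North (0>-2); Opt3 at North (0>-2)).
Opt2: dominated, since Opt1 does at least as well everywhere (North: 0>-2, South: 2>0, East: 9>2, West: 1>-1).
Opt1 strictly dominates Opt3 — North: 0>-2, South: 2>-2, East: 9>6, West: 1>-1.

Opt2, Opt3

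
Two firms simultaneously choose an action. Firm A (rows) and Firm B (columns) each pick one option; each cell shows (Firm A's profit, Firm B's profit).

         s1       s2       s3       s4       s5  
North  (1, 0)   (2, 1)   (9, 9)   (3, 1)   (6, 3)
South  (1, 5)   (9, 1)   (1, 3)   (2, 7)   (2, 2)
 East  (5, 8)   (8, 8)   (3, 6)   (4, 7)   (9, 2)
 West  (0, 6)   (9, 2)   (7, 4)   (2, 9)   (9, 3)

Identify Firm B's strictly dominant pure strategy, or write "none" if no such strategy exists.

s1 fails to dominate s2 at North (0<1).
s2 fails to dominate s1 at South (1<5).
s3 fails to dominate s1 at South (3<5).
s4 fails to dominate s1 at East (7<8).
s5 fails to dominate s1 at South (2<5).
No single strategy dominates all the others.

none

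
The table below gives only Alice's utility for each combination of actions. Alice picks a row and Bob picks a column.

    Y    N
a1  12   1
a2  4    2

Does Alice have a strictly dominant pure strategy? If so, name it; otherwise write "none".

none

a1 fails to dominate a2 at N (1<2).
a2 fails to dominate a1 at Y (4<12).
No single strategy dominates all the others.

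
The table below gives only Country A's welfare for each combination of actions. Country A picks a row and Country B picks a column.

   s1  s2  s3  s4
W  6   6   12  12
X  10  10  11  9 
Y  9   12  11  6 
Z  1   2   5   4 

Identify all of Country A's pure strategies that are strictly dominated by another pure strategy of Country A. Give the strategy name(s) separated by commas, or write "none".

Nothing dominates W: X at s3 (12>11); Y at s3 (12>11); Z at s1 (6>1).
X: no other strategy beats it everywhere (W at s1 (10>6); Y at s1 (10>9); Z at s1 (10>1)).
Y: no other strategy beats it everywhere (W at s1 (9>6); X at s2 (12>10); Z at s1 (9>1)).
Z is strictly dominated by W (s1: 6>1, s2: 6>2, s3: 12>5, s4: 12>4).

Z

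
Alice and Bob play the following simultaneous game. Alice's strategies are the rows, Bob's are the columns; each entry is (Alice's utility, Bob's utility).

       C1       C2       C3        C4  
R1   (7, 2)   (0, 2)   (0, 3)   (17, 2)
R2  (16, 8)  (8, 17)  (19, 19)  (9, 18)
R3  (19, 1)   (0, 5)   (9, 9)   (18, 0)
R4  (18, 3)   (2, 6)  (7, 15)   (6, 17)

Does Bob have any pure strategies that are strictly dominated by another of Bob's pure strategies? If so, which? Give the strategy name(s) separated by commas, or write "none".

C1 is strictly dominated by C3 (R1: 3>2, R2: 19>8, R3: 9>1, R4: 15>3).
C2 is strictly dominated by C3 (R1: 3>2, R2: 19>17, R3: 9>5, R4: 15>6).
C3 is not dominated — it holds its own against C1 at R1 (3>2); C2 at R1 (3>2); C4 at R1 (3>2).
C4 is not dominated — it holds its own against C1 at R1 (2=2); C2 at R1 (2=2); C3 at R4 (17>15).

C1, C2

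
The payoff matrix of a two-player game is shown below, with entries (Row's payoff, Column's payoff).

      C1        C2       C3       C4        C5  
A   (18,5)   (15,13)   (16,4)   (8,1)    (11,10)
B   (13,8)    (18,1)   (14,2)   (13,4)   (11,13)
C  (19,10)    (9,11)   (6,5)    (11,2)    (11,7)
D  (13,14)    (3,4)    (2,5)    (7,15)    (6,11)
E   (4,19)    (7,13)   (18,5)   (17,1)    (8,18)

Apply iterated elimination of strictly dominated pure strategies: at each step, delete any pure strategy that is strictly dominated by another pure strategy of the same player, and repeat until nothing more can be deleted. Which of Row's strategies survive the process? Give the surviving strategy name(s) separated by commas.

Row D is eliminated: A beats it against every remaining column (C1: 18>13, C2: 15>3, C3: 16>2, C4: 8>7, C5: 11>6).
Column's strategy C3 is strictly dominated by C1 (A: 5>4, B: 8>2, C: 10>5, E: 19>5) and is removed.
Column's strategy C4 is strictly dominated by C1 (A: 5>1, B: 8>4, C: 10>2, E: 19>1) and is removed.
For Row, A strictly dominates E on the remaining columns (C1: 18>4, C2: 15>7, C5: 11>8); eliminate E.
Among the remaining strategies, none is strictly dominated by another pure strategy of the same player, so the elimination stops.
Surviving strategies — Row: {A, B, C}; Column: {C1, C2, C5}.

A, B, C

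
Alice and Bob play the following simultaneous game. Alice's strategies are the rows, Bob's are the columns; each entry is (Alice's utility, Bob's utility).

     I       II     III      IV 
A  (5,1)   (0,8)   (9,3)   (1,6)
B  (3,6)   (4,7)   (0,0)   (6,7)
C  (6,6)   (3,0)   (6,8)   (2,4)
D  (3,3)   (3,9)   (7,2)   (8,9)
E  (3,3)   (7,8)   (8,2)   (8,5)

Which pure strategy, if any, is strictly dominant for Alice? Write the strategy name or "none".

A fails to dominate B at II (0<4).
B fails to dominate A at I (3<5).
C fails to dominate A at III (6<9).
D fails to dominate A at I (3<5).
E fails to dominate A at I (3<5).
No single strategy dominates all the others.

none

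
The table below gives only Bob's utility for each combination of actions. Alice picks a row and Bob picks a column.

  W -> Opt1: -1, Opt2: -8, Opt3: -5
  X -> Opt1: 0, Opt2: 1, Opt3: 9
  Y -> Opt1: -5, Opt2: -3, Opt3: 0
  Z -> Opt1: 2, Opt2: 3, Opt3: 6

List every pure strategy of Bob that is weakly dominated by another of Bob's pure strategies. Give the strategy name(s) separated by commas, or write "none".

Opt2

Opt1: no other strategy beats it everywhere (Opt2 at W (-1>-8); Opt3 at W (-1>-5)).
Opt2: dominated, since Opt3 does at least as well everywhere (W: -5>-8, X: 9>1, Y: 0>-3, Z: 6>3).
Opt3 is not dominated — it holds its own against Opt1 at X (9>0); Opt2 at W (-5>-8).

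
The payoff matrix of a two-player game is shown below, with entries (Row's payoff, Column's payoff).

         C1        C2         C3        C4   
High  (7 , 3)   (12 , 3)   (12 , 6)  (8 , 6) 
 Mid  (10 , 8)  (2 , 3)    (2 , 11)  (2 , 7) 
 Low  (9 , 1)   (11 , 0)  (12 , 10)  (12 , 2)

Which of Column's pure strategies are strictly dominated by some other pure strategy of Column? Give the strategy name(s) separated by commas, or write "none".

C1 is strictly dominated by C3 (High: 6>3, Mid: 11>8, Low: 10>1).
C3 strictly dominates C2 — High: 6>3, Mid: 11>3, Low: 10>0.
Nothing dominates C3: C1 at High (6>3); C2 at High (6>3); C4 at High (6=6).
C4 is not dominated — it holds its own against C1 at High (6>3); C2 at High (6>3); C3 at High (6=6).

C1, C2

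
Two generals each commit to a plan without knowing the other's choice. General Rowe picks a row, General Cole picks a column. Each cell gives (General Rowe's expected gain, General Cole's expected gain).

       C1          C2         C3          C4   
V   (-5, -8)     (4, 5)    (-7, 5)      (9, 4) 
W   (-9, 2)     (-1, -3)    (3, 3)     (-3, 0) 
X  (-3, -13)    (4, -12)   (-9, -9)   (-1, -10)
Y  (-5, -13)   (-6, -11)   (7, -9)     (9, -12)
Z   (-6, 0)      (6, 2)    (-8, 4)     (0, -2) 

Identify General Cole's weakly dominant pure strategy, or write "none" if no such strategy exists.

C3 vs C1: V: 5>-8, W: 3>2, X: -9>-13, Y: -9>-13, Z: 4>0.
C3 vs C2: V: 5=5, W: 3>-3, X: -9>-12, Y: -9>-11, Z: 4>2.
C3 vs C4: V: 5>4, W: 3>0, X: -9>-10, Y: -9>-12, Z: 4>-2.
C3 is at least as good as every other strategy against every opponent action, so it is weakly dominant.

C3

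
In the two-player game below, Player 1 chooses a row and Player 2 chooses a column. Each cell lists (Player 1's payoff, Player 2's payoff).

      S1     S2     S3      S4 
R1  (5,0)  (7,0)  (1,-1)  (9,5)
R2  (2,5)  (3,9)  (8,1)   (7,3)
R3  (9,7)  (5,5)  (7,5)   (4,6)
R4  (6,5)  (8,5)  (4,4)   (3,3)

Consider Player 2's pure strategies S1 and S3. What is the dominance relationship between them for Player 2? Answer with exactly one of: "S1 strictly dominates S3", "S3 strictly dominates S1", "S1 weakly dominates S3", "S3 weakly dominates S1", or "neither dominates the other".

Compare S1 to S3 across each opponent action: R1: 0>-1, R2: 5>1, R3: 7>5, R4: 5>4.
S1 gives a strictly higher payoff against each opponent action, so S1 strictly dominates S3.

S1 strictly dominates S3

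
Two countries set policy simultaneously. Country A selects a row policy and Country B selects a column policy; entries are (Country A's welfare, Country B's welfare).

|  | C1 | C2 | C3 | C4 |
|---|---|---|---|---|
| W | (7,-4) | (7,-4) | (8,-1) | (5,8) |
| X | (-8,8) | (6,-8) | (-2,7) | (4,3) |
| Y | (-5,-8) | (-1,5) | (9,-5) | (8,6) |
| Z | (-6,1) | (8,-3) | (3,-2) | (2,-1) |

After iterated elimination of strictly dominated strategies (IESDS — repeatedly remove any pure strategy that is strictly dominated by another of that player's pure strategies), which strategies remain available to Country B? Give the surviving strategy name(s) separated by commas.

Row X is eliminated: W beats it against every remaining column (C1: 7>-8, C2: 7>6, C3: 8>-2, C4: 5>4).
Column C2 is eliminated: C4 beats it against every remaining row (W: 8>-4, Y: 6>5, Z: -1>-3).
For Country A, W strictly dominates Z on the remaining columns (C1: 7>-6, C3: 8>3, C4: 5>2); eliminate Z.
For Country B, C3 strictly dominates C1 on the remaining rows (W: -1>-4, Y: -5>-8); eliminate C1.
For Country A, Y strictly dominates W on the remaining columns (C3: 9>8, C4: 8>5); eliminate W.
Column C3 is eliminated: C4 beats it against every remaining row (Y: 6>-5).
Among the remaining strategies, none is strictly dominated by another pure strategy of the same player, so the elimination stops.
Surviving strategies — Country A: {Y}; Country B: {C4}.

C4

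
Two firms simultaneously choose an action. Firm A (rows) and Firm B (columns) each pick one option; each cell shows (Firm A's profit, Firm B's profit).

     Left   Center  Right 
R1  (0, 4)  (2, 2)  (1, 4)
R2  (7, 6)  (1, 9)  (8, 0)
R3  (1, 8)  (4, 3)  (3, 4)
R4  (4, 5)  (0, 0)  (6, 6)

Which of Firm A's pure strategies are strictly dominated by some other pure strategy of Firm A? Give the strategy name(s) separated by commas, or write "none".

R1, R4

R1 is strictly dominated by R3 (Left: 1>0, Center: 4>2, Right: 3>1).
Nothing dominates R2: R1 at Left (7>0); R3 at Left (7>1); R4 at Left (7>4).
Nothing dominates R3: R1 at Left (1>0); R2 at Center (4>1); R4 at Center (4>0).
R4 is strictly dominated by R2 (Left: 7>4, Center: 1>0, Right: 8>6).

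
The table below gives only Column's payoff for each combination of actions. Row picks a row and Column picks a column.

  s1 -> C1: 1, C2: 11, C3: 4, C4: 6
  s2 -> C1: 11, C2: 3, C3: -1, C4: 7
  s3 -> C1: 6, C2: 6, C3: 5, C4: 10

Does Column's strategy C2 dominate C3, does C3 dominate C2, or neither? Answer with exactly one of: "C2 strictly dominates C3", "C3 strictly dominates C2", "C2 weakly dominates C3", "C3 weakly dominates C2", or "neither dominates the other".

C2 strictly dominates C3

Compare C2 to C3 across every action of Row: s1: 11>4, s2: 3>-1, s3: 6>5.
Every comparison favours C2, so C2 strictly dominates C3.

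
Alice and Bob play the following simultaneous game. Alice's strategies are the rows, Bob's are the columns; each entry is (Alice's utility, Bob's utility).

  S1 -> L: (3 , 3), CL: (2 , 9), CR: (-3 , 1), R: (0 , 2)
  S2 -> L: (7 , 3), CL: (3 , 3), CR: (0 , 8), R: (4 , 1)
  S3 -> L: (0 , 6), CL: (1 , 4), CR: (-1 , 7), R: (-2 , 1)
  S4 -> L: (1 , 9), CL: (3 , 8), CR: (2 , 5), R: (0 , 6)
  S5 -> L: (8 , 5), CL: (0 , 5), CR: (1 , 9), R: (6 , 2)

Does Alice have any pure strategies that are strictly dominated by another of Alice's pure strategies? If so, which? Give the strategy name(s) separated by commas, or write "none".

S1, S3

S1: dominated, since S2 does at least as well everywhere (L: 7>3, CL: 3>2, CR: 0>-3, R: 4>0).
S2 is not dominated — it holds its own against S1 at L (7>3); S3 at L (7>0); S4 at L (7>1); S5 at CL (3>0).
S2 strictly dominates S3 — L: 7>0, CL: 3>1, CR: 0>-1, R: 4>-2.
S4 is not dominated — it holds its own against S1 at CL (3>2); S2 at CL (3=3); S3 at L (1>0); S5 at CL (3>0).
S5 is not dominated — it holds its own against S1 at L (8>3); S2 at L (8>7); S3 at L (8>0); S4 at L (8>1).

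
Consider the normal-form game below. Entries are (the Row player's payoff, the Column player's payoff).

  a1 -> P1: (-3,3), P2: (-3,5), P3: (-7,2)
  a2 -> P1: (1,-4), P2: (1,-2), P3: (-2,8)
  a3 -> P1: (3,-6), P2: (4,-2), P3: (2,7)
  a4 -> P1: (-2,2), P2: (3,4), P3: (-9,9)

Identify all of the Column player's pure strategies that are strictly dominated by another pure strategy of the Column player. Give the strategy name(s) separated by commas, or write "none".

P2 strictly dominates P1 — a1: 5>3, a2: -2>-4, a3: -2>-6, a4: 4>2.
P2: no other strategy beats it everywhere (P1 at a1 (5>3); P3 at a1 (5>2)).
P3 is not dominated — it holds its own against P1 at a2 (8>-4); P2 at a2 (8>-2).

P1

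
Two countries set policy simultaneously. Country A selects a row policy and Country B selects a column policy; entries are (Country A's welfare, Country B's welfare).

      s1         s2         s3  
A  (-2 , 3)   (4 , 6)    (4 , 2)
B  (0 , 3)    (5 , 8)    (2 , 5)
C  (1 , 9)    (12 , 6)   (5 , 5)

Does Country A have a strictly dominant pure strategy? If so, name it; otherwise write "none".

C

C vs A: s1: 1>-2, s2: 12>4, s3: 5>4.
C vs B: s1: 1>0, s2: 12>5, s3: 5>2.
C strictly beats every other strategy against every opponent action, so it is strictly dominant.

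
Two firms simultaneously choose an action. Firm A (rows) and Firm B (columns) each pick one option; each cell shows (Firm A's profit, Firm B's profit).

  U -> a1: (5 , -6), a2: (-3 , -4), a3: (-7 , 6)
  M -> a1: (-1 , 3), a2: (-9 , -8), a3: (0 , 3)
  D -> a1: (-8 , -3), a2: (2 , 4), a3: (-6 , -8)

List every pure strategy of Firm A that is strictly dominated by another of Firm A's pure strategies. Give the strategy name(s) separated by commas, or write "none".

none

U: no other strategy beats it everywhere (M at a1 (5>-1); D at a1 (5>-8)).
Nothing dominates M: U at a3 (0>-7); D at a1 (-1>-8).
Nothing dominates D: U at a2 (2>-3); M at a2 (2>-9).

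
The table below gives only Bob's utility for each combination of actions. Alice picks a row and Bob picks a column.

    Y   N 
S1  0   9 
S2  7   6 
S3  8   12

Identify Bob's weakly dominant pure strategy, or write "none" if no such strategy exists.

Y fails to dominate N at S1 (0<9).
N fails to dominate Y at S2 (6<7).
No single strategy dominates all the others.

none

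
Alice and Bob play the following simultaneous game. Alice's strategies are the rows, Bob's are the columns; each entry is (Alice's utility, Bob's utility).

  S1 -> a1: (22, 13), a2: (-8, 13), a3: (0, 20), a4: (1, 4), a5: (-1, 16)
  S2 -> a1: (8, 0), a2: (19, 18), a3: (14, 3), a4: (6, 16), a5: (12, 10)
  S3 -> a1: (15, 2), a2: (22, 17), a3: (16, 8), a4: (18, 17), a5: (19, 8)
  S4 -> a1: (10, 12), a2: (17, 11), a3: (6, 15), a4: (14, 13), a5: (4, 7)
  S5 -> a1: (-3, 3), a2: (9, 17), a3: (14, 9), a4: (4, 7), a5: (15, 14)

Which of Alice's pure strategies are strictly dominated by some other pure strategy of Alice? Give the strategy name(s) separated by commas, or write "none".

S2, S4, S5

S1: no other strategy beats it everywhere (S2 at a1 (22>8); S3 at a1 (22>15); S4 at a1 (22>10); S5 at a1 (22>-3)).
S2 is strictly dominated by S3 (a1: 15>8, a2: 22>19, a3: 16>14, a4: 18>6, a5: 19>12).
S3: no other strategy beats it everywhere (S1 at a2 (22>-8); S2 at a1 (15>8); S4 at a1 (15>10); S5 at a1 (15>-3)).
S3 strictly dominates S4 — a1: 15>10, a2: 22>17, a3: 16>6, a4: 18>14, a5: 19>4.
S5 is strictly dominated by S3 (a1: 15>-3, a2: 22>9, a3: 16>14, a4: 18>4, a5: 19>15).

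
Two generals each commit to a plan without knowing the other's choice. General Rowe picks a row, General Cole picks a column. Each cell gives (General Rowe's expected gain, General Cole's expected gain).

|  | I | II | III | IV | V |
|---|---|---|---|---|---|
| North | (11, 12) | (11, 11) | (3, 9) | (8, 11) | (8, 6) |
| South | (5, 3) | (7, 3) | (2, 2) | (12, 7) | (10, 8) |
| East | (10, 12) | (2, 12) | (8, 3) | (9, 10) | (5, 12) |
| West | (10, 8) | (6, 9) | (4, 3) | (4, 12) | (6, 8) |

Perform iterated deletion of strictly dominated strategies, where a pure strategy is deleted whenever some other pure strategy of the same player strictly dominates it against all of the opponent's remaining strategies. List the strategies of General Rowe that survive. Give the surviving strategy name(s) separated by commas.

North, South, East

For General Cole, I strictly dominates III on the remaining rows (North: 12>9, South: 3>2, East: 12>3, West: 8>3); eliminate III.
General Rowe's strategy West is strictly dominated by North (I: 11>10, II: 11>6, IV: 8>4, V: 8>6) and is removed.
Among the remaining strategies, none is strictly dominated by another pure strategy of the same player, so the elimination stops.
Surviving strategies — General Rowe: {North, South, East}; General Cole: {I, II, IV, V}.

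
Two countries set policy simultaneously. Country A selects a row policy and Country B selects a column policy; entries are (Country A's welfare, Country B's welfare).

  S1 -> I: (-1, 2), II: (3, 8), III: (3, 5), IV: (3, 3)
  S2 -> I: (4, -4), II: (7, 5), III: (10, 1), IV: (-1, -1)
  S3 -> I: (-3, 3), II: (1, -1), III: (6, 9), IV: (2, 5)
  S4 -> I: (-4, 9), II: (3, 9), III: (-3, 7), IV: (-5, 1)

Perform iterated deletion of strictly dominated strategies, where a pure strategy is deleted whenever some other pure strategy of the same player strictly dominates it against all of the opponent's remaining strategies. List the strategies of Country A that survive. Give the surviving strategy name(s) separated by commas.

Row S4 is eliminated: S2 beats it against every remaining column (I: 4>-4, II: 7>3, III: 10>-3, IV: -1>-5).
Column I is eliminated: III beats it against every remaining row (S1: 5>2, S2: 1>-4, S3: 9>3).
Country B's strategy IV is strictly dominated by III (S1: 5>3, S2: 1>-1, S3: 9>5) and is removed.
Country A's strategy S1 is strictly dominated by S2 (II: 7>3, III: 10>3) and is removed.
Country A's strategy S3 is strictly dominated by S2 (II: 7>1, III: 10>6) and is removed.
Country B's strategy III is strictly dominated by II (S2: 5>1) and is removed.
Among the remaining strategies, none is strictly dominated by another pure strategy of the same player, so the elimination stops.
Surviving strategies — Country A: {S2}; Country B: {II}.

S2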